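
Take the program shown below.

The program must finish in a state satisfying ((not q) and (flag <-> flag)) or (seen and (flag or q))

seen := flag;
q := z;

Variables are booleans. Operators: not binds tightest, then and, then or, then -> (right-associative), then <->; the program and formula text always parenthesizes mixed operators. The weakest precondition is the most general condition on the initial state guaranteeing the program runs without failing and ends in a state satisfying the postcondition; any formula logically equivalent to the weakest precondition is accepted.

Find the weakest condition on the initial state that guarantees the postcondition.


Working backward. After the program, the postcondition ((not q) and (flag <-> flag)) or (seen and (flag or q)) must hold; in canonical form it is (not q) or (seen and (flag or q)).
Before q := z: (not z) or (seen and (flag or z))
Before seen := flag: (not z) or (flag and (flag or z))
Answer: WP = (not z) or (flag and (flag or z))


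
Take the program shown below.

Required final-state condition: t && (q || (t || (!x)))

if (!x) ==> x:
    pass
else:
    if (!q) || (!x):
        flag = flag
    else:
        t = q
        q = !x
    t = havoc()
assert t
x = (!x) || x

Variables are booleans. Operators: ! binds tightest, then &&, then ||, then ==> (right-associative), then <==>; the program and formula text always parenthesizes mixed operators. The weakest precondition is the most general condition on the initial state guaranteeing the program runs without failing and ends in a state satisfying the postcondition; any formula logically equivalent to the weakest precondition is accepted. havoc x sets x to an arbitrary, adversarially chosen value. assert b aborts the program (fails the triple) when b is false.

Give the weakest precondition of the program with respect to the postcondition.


Working backward. After the program, the postcondition t && (q || (t || (!x))) must hold; in canonical form it is t && (q || t || (!x)).
Before x := (!x) || x: t && (q || t)
Before assert t: t && (q || t)
Then branch requires t && (q || t); else branch requires false.
Before the if: (((!x) ==> x) ==> (t && (q || t))) && ((!x) ==> x)
Answer: WP = (((!x) ==> x) ==> (t && (q || t))) && ((!x) ==> x)


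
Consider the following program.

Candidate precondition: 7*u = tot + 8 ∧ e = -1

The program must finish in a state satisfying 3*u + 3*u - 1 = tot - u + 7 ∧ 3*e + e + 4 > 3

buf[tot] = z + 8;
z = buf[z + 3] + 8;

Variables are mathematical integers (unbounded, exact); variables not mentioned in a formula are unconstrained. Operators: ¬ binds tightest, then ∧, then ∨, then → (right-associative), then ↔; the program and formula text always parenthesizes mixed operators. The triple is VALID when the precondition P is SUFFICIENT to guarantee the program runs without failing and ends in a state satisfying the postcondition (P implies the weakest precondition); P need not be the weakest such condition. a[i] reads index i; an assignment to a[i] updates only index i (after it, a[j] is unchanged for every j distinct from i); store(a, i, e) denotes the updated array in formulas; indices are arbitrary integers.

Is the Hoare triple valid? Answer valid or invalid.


Working backward. After the program, the postcondition 3*u + 3*u - 1 = tot - u + 7 ∧ 3*e + e + 4 > 3 must hold; in canonical form it is 7*u = tot + 8 ∧ 4*e > -1.
Before z := buf[z + 3] + 8: 7*u = tot + 8 ∧ 4*e > -1
Before buf[tot] := z + 8: 7*u = tot + 8 ∧ 4*e > -1
The weakest precondition is 7*u = tot + 8 ∧ 4*e > -1.
Check whether 7*u = tot + 8 ∧ e = -1 implies it.
Countermodel: at the initial state e = -1, tot = -8, u = 0, the precondition holds but the weakest precondition fails.
Answer: invalid


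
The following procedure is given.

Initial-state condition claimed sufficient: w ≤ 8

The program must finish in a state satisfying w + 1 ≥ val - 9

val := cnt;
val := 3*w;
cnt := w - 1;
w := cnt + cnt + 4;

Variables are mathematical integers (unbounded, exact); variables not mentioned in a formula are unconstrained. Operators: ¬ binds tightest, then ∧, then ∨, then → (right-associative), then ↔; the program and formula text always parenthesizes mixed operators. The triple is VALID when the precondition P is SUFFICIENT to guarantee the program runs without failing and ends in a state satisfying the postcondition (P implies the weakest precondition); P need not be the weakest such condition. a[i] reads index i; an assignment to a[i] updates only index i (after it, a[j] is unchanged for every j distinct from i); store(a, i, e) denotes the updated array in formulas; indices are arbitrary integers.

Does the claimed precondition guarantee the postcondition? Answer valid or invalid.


Working backward. After the program, the postcondition w + 1 ≥ val - 9 must hold; in canonical form it is w ≥ val - 10.
Before w := cnt + cnt + 4: 2*cnt ≥ val - 14
Before cnt := w - 1: 2*w ≥ val - 12
Before val := 3*w: w ≤ 12
Before val := cnt: w ≤ 12
The weakest precondition is w ≤ 12.
Check whether w ≤ 8 implies it.
Every state satisfying the precondition satisfies the weakest precondition: the implication holds.
Answer: valid


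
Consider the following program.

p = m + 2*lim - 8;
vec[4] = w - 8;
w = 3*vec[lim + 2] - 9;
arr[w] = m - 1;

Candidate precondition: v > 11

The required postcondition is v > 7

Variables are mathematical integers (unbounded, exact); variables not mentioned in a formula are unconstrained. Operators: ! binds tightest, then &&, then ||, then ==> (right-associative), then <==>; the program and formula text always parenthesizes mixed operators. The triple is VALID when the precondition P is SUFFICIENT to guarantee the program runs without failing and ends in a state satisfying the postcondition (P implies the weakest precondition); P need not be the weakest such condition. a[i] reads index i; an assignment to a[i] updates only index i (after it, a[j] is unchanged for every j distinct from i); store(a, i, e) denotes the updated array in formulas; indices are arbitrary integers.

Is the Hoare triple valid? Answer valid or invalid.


Working backward. After the program, v > 7 must hold.
Before arr[w] := m - 1: v > 7
Before w := 3*vec[lim + 2] - 9: v > 7
Before vec[4] := w - 8: v > 7
Before p := m + 2*lim - 8: v > 7
The weakest precondition is v > 7.
Check whether v > 11 implies it.
Every state satisfying the precondition satisfies the weakest precondition: the implication holds.
Answer: valid


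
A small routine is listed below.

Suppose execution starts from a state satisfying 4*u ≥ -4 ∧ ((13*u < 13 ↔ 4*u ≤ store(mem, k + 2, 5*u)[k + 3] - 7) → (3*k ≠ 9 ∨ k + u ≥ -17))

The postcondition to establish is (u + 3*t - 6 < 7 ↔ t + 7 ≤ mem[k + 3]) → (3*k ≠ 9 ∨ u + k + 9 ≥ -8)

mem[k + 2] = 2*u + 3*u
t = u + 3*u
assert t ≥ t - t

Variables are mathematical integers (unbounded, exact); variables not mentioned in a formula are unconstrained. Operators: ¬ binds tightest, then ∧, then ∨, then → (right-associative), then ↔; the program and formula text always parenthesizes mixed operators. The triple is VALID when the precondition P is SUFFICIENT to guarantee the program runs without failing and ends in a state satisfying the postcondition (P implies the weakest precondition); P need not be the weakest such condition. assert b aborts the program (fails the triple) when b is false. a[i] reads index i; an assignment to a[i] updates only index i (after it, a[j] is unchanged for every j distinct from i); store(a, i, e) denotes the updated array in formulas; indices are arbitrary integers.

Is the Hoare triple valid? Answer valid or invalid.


Working backward. After the program, the postcondition (u + 3*t - 6 < 7 ↔ t + 7 ≤ mem[k + 3]) → (3*k ≠ 9 ∨ u + k + 9 ≥ -8) must hold; in canonical form it is (3*t + u < 13 ↔ t ≤ mem[k + 3] - 7) → (3*k ≠ 9 ∨ k + u ≥ -17).
Before assert t ≥ t - t: t ≥ 0 ∧ ((3*t + u < 13 ↔ t ≤ mem[k + 3] - 7) → (3*k ≠ 9 ∨ k + u ≥ -17))
Before t := u + 3*u: 4*u ≥ 0 ∧ ((13*u < 13 ↔ 4*u ≤ mem[k + 3] - 7) → (3*k ≠ 9 ∨ k + u ≥ -17))
Before mem[k + 2] := 2*u + 3*u: 4*u ≥ 0 ∧ ((13*u < 13 ↔ 4*u ≤ store(mem, k + 2, 5*u)[k + 3] - 7) → (3*k ≠ 9 ∨ k + u ≥ -17))
The weakest precondition is 4*u ≥ 0 ∧ ((13*u < 13 ↔ 4*u ≤ store(mem, k + 2, 5*u)[k + 3] - 7) → (3*k ≠ 9 ∨ k + u ≥ -17)).
Check whether 4*u ≥ -4 ∧ ((13*u < 13 ↔ 4*u ≤ store(mem, k + 2, 5*u)[k + 3] - 7) → (3*k ≠ 9 ∨ k + u ≥ -17)) implies it.
Countermodel: at the initial state k = 3, mem = {[5] = 3, [6] = 3, elsewhere 3}, u = -1, the precondition holds but the weakest precondition fails.
Answer: invalid


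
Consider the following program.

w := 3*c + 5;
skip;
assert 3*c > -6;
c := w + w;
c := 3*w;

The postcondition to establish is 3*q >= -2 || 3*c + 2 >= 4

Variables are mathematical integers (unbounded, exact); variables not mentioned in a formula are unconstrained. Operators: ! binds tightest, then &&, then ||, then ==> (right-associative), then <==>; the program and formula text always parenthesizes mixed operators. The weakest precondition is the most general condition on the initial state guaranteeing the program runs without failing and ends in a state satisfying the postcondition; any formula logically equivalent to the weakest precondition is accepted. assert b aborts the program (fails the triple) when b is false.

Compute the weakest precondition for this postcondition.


Working backward. After the program, the postcondition 3*q >= -2 || 3*c + 2 >= 4 must hold; in canonical form it is 3*q >= -2 || 3*c >= 2.
Before c := 3*w: 3*q >= -2 || 9*w >= 2
Before c := w + w: 3*q >= -2 || 9*w >= 2
Before assert 3*c > -6: 3*c > -6 && (3*q >= -2 || 9*w >= 2)
Before skip: 3*c > -6 && (3*q >= -2 || 9*w >= 2)
Before w := 3*c + 5: 3*c > -6 && (3*q >= -2 || 27*c >= -43)
Answer: WP = 3*c > -6 && (3*q >= -2 || 27*c >= -43)


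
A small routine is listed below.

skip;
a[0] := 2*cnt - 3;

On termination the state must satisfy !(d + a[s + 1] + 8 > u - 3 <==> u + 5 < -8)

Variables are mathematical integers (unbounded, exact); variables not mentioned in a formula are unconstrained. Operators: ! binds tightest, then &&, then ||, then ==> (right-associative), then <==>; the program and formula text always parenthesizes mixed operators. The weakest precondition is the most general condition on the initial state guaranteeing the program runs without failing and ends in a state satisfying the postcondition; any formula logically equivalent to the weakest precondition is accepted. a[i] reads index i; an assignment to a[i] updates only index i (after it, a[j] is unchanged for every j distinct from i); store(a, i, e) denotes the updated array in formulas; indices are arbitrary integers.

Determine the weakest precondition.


Working backward. After the program, the postcondition !(d + a[s + 1] + 8 > u - 3 <==> u + 5 < -8) must hold; in canonical form it is !(a[s + 1] + d > u - 11 <==> u < -13).
Before a[0] := 2*cnt - 3: !(store(a, 0, 2*cnt - 3)[s + 1] + d > u - 11 <==> u < -13)
Before skip: !(store(a, 0, 2*cnt - 3)[s + 1] + d > u - 11 <==> u < -13)
Answer: WP = !(store(a, 0, 2*cnt - 3)[s + 1] + d > u - 11 <==> u < -13)


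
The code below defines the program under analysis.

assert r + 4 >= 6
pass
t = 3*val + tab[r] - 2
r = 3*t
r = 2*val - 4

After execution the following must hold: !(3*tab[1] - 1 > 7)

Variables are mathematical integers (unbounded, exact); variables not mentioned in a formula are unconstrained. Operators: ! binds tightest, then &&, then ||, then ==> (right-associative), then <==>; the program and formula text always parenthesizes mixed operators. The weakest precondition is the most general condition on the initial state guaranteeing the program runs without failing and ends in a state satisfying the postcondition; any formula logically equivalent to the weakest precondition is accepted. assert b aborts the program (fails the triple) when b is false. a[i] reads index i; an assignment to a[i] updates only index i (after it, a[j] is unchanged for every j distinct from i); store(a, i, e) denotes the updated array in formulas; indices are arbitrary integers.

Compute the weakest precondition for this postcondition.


Working backward. After the program, the postcondition !(3*tab[1] - 1 > 7) must hold; in canonical form it is !(3*tab[1] > 8).
Before r := 2*val - 4: !(3*tab[1] > 8)
Before r := 3*t: !(3*tab[1] > 8)
Before t := 3*val + tab[r] - 2: !(3*tab[1] > 8)
Before skip: !(3*tab[1] > 8)
Before assert r + 4 >= 6: r >= 2 && (!(3*tab[1] > 8))
Answer: WP = r >= 2 && (!(3*tab[1] > 8))


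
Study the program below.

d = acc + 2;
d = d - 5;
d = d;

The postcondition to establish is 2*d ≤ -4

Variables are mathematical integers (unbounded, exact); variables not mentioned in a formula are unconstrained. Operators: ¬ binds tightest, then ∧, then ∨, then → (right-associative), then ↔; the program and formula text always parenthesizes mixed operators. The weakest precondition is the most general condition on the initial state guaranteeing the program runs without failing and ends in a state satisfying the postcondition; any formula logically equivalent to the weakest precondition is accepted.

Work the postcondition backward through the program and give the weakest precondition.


Working backward. After the program, 2*d ≤ -4 must hold.
Before d := d: 2*d ≤ -4
Before d := d - 5: 2*d ≤ 6
Before d := acc + 2: 2*acc ≤ 2
Answer: WP = 2*acc ≤ 2


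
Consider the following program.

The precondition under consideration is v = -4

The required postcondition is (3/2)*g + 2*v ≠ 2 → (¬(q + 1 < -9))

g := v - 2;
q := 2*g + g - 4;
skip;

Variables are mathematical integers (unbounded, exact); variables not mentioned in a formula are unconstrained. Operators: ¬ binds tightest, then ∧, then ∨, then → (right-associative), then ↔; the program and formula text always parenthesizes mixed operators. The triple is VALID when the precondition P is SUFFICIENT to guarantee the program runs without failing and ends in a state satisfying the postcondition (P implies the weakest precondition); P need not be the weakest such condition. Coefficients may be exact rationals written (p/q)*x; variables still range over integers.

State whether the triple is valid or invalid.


Working backward. After the program, the postcondition (3/2)*g + 2*v ≠ 2 → (¬(q + 1 < -9)) must hold; in canonical form it is (3/2)*g + 2*v ≠ 2 → (¬(q < -10)).
Before skip: (3/2)*g + 2*v ≠ 2 → (¬(q < -10))
Before q := 2*g + g - 4: (3/2)*g + 2*v ≠ 2 → (¬(3*g < -6))
Before g := v - 2: (7/2)*v ≠ 5 → (¬(3*v < 0))
The weakest precondition is (7/2)*v ≠ 5 → (¬(3*v < 0)).
Check whether v = -4 implies it.
Countermodel: at the initial state v = -4, the precondition holds but the weakest precondition fails.
Answer: invalid


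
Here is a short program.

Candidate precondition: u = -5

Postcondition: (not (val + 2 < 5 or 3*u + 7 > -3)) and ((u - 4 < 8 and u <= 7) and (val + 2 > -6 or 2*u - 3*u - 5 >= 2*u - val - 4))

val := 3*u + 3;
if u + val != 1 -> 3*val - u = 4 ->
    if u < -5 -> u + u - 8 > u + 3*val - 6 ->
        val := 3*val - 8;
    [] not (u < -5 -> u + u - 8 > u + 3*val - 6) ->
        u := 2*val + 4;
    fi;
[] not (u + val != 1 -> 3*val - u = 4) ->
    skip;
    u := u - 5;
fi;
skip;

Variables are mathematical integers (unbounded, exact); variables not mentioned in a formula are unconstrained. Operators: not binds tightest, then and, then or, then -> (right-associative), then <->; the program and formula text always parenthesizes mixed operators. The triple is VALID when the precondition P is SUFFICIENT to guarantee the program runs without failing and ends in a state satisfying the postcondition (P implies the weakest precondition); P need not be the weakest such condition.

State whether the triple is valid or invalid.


Working backward. After the program, the postcondition (not (val + 2 < 5 or 3*u + 7 > -3)) and ((u - 4 < 8 and u <= 7) and (val + 2 > -6 or 2*u - 3*u - 5 >= 2*u - val - 4)) must hold; in canonical form it is (not (val < 3 or 3*u > -10)) and u < 12 and u <= 7 and (val > -8 or val >= 3*u + 1).
Before skip: (not (val < 3 or 3*u > -10)) and u < 12 and u <= 7 and (val > -8 or val >= 3*u + 1)
Then branch requires ((u < -5 -> u > 3*val + 2) -> ((not (3*val < 11 or 3*u > -10)) and u < 12 and u <= 7 and (3*val > 0 or 3*val >= 3*u + 9))) and ((not (u < -5 -> u > 3*val + 2)) -> ((not (val < 3 or 6*val > -22)) and 2*val < 8 and 2*val <= 3 and (val > -8 or 5*val <= -13))); else branch requires (not (val < 3 or 3*u > 5)) and u < 17 and u <= 12 and (val > -8 or val >= 3*u - 14).
Before the if: ((u + val != 1 -> 3*val = u + 4) -> (((u < -5 -> u > 3*val + 2) -> ((not (3*val < 11 or 3*u > -10)) and u < 12 and u <= 7 and (3*val > 0 or 3*val >= 3*u + 9))) and ((not (u < -5 -> u > 3*val + 2)) -> ((not (val < 3 or 6*val > -22)) and 2*val < 8 and 2*val <= 3 and (val > -8 or 5*val <= -13))))) and ((not (u + val != 1 -> 3*val = u + 4)) -> ((not (val < 3 or 3*u > 5)) and u < 17 and u <= 12 and (val > -8 or val >= 3*u - 14)))
Before val := 3*u + 3: ((4*u != -2 -> 8*u = -5) -> (((u < -5 -> 8*u < -11) -> ((not (9*u < 2 or 3*u > -10)) and u < 12 and u <= 7 and (9*u > -9 or 6*u >= 0))) and ((not (u < -5 -> 8*u < -11)) -> ((not (3*u < 0 or 18*u > -40)) and 6*u < 2 and 6*u <= -3 and (3*u > -11 or 15*u <= -28))))) and ((not (4*u != -2 -> 8*u = -5)) -> ((not (3*u < 0 or 3*u > 5)) and u < 17 and u <= 12))
The weakest precondition is ((4*u != -2 -> 8*u = -5) -> (((u < -5 -> 8*u < -11) -> ((not (9*u < 2 or 3*u > -10)) and u < 12 and u <= 7 and (9*u > -9 or 6*u >= 0))) and ((not (u < -5 -> 8*u < -11)) -> ((not (3*u < 0 or 18*u > -40)) and 6*u < 2 and 6*u <= -3 and (3*u > -11 or 15*u <= -28))))) and ((not (4*u != -2 -> 8*u = -5)) -> ((not (3*u < 0 or 3*u > 5)) and u < 17 and u <= 12)).
Check whether u = -5 implies it.
Countermodel: at the initial state u = -5, the precondition holds but the weakest precondition fails.
Answer: invalid


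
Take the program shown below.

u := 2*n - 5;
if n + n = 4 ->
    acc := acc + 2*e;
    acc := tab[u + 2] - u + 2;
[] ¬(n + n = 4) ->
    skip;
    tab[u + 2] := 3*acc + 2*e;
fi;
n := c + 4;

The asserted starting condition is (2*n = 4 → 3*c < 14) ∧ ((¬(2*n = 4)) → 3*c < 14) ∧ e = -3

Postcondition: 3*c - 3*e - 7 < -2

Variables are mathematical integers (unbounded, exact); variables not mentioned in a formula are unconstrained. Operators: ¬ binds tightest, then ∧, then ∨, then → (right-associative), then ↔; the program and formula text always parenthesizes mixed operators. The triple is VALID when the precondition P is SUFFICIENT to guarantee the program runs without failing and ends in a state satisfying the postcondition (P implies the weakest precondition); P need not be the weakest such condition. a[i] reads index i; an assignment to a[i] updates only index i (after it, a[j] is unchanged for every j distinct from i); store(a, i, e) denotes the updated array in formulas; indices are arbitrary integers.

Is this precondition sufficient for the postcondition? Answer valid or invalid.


Working backward. After the program, the postcondition 3*c - 3*e - 7 < -2 must hold; in canonical form it is 3*c < 3*e + 5.
Before n := c + 4: 3*c < 3*e + 5
Then branch requires 3*c < 3*e + 5; else branch requires 3*c < 3*e + 5.
Before the if: (2*n = 4 → 3*c < 3*e + 5) ∧ ((¬(2*n = 4)) → 3*c < 3*e + 5)
Before u := 2*n - 5: (2*n = 4 → 3*c < 3*e + 5) ∧ ((¬(2*n = 4)) → 3*c < 3*e + 5)
The weakest precondition is (2*n = 4 → 3*c < 3*e + 5) ∧ ((¬(2*n = 4)) → 3*c < 3*e + 5).
Check whether (2*n = 4 → 3*c < 14) ∧ ((¬(2*n = 4)) → 3*c < 14) ∧ e = -3 implies it.
Countermodel: at the initial state c = 0, e = -3, n = 3, the precondition holds but the weakest precondition fails.
Answer: invalid


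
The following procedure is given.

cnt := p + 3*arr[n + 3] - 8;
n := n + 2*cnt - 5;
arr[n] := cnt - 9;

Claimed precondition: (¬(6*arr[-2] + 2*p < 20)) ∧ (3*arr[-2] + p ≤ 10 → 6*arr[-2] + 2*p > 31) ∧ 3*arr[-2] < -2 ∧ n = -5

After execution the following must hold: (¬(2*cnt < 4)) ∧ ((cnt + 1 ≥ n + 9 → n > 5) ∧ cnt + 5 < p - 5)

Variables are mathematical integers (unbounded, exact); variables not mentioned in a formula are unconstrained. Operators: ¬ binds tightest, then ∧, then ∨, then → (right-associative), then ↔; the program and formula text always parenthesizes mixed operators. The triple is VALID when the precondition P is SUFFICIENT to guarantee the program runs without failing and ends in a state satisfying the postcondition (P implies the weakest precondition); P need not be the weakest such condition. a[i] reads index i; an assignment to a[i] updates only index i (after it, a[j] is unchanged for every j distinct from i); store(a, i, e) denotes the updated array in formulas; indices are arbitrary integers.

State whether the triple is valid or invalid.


Working backward. After the program, the postcondition (¬(2*cnt < 4)) ∧ ((cnt + 1 ≥ n + 9 → n > 5) ∧ cnt + 5 < p - 5) must hold; in canonical form it is (¬(2*cnt < 4)) ∧ (cnt ≥ n + 8 → n > 5) ∧ cnt < p - 10.
Before arr[n] := cnt - 9: (¬(2*cnt < 4)) ∧ (cnt ≥ n + 8 → n > 5) ∧ cnt < p - 10
Before n := n + 2*cnt - 5: (¬(2*cnt < 4)) ∧ (cnt + n ≤ -3 → 2*cnt + n > 10) ∧ cnt < p - 10
Before cnt := p + 3*arr[n + 3] - 8: (¬(6*arr[n + 3] + 2*p < 20)) ∧ (3*arr[n + 3] + n + p ≤ 5 → 6*arr[n + 3] + n + 2*p > 26) ∧ 3*arr[n + 3] < -2
The weakest precondition is (¬(6*arr[n + 3] + 2*p < 20)) ∧ (3*arr[n + 3] + n + p ≤ 5 → 6*arr[n + 3] + n + 2*p > 26) ∧ 3*arr[n + 3] < -2.
Check whether (¬(6*arr[-2] + 2*p < 20)) ∧ (3*arr[-2] + p ≤ 10 → 6*arr[-2] + 2*p > 31) ∧ 3*arr[-2] < -2 ∧ n = -5 implies it.
Every state satisfying the precondition satisfies the weakest precondition: the implication holds.
Answer: valid


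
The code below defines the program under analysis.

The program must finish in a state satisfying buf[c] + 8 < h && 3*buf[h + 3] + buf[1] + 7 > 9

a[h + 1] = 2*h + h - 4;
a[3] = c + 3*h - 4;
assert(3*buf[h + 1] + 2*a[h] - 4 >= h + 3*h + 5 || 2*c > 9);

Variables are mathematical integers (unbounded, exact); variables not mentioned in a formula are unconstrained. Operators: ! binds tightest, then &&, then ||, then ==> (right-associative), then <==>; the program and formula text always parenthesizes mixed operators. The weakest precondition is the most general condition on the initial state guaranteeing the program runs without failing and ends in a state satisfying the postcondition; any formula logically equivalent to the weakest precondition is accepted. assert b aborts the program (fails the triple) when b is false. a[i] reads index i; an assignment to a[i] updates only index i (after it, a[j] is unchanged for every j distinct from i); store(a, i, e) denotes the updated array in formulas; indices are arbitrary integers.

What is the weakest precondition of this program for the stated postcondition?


Working backward. After the program, the postcondition buf[c] + 8 < h && 3*buf[h + 3] + buf[1] + 7 > 9 must hold; in canonical form it is buf[c] < h - 8 && 3*buf[h + 3] + buf[1] > 2.
Before assert 3*buf[h + 1] + 2*a[h] - 4 >= h + 3*h + 5 || 2*c > 9: (2*a[h] + 3*buf[h + 1] >= 4*h + 9 || 2*c > 9) && buf[c] < h - 8 && 3*buf[h + 3] + buf[1] > 2
Before a[3] := c + 3*h - 4: (3*buf[h + 1] + 2*store(a, 3, c + 3*h - 4)[h] >= 4*h + 9 || 2*c > 9) && buf[c] < h - 8 && 3*buf[h + 3] + buf[1] > 2
Before a[h + 1] := 2*h + h - 4: (3*buf[h + 1] + 2*store(store(a, h + 1, 3*h - 4), 3, c + 3*h - 4)[h] >= 4*h + 9 || 2*c > 9) && buf[c] < h - 8 && 3*buf[h + 3] + buf[1] > 2
Answer: WP = (3*buf[h + 1] + 2*store(store(a, h + 1, 3*h - 4), 3, c + 3*h - 4)[h] >= 4*h + 9 || 2*c > 9) && buf[c] < h - 8 && 3*buf[h + 3] + buf[1] > 2


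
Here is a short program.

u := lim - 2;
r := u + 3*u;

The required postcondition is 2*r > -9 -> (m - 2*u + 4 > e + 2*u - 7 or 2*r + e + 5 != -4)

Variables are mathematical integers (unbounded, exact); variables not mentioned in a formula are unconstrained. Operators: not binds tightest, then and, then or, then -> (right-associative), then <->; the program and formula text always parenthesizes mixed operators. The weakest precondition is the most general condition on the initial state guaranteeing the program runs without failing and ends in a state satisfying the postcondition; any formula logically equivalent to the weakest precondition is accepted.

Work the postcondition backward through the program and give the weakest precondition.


Working backward. After the program, the postcondition 2*r > -9 -> (m - 2*u + 4 > e + 2*u - 7 or 2*r + e + 5 != -4) must hold; in canonical form it is 2*r > -9 -> (m > e + 4*u - 11 or e + 2*r != -9).
Before r := u + 3*u: 8*u > -9 -> (m > e + 4*u - 11 or e + 8*u != -9)
Before u := lim - 2: 8*lim > 7 -> (m > e + 4*lim - 19 or e + 8*lim != 7)
Answer: WP = 8*lim > 7 -> (m > e + 4*lim - 19 or e + 8*lim != 7)


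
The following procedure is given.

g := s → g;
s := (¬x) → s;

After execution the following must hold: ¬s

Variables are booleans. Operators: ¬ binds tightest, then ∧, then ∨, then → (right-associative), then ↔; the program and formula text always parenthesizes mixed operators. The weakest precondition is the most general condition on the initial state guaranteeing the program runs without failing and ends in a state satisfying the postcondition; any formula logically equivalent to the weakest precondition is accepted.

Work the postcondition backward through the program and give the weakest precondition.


Working backward. After the program, ¬s must hold.
Before s := (¬x) → s: ¬((¬x) → s)
Before g := s → g: ¬((¬x) → s)
Answer: WP = ¬((¬x) → s)


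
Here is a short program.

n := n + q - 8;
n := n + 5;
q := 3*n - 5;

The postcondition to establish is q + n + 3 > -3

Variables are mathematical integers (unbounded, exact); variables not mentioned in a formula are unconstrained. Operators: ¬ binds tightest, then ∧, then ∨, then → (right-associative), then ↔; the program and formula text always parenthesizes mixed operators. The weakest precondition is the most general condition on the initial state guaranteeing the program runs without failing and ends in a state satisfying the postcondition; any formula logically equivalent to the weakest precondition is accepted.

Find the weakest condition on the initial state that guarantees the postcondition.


Working backward. After the program, the postcondition q + n + 3 > -3 must hold; in canonical form it is n + q > -6.
Before q := 3*n - 5: 4*n > -1
Before n := n + 5: 4*n > -21
Before n := n + q - 8: 4*n + 4*q > 11
Answer: WP = 4*n + 4*q > 11


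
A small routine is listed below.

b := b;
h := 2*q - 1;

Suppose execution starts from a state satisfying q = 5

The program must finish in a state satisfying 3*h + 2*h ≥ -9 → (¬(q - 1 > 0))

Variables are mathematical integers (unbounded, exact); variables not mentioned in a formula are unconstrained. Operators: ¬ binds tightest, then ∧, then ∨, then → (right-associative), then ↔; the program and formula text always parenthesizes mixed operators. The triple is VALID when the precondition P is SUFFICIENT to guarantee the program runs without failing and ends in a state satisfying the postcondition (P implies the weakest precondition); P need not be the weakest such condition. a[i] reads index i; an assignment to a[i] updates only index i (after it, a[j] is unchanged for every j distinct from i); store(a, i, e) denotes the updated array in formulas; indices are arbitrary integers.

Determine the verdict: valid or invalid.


Working backward. After the program, the postcondition 3*h + 2*h ≥ -9 → (¬(q - 1 > 0)) must hold; in canonical form it is 5*h ≥ -9 → (¬(q > 1)).
Before h := 2*q - 1: 10*q ≥ -4 → (¬(q > 1))
Before b := b: 10*q ≥ -4 → (¬(q > 1))
The weakest precondition is 10*q ≥ -4 → (¬(q > 1)).
Check whether q = 5 implies it.
Countermodel: at the initial state q = 5, the precondition holds but the weakest precondition fails.
Answer: invalid


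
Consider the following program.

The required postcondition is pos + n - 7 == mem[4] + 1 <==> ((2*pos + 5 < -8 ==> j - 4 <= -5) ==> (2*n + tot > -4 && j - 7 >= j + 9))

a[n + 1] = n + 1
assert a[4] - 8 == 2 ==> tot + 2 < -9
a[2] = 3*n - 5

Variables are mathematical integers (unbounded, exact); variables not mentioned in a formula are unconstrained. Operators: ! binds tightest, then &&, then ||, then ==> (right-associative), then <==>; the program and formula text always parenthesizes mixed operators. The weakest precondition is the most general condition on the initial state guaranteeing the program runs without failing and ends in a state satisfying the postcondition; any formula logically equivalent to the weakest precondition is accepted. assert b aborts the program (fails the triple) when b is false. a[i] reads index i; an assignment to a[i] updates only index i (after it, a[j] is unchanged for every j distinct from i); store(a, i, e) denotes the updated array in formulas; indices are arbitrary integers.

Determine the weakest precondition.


Working backward. After the program, the postcondition pos + n - 7 == mem[4] + 1 <==> ((2*pos + 5 < -8 ==> j - 4 <= -5) ==> (2*n + tot > -4 && j - 7 >= j + 9)) must hold; in canonical form it is n + pos == mem[4] + 8 <==> (!(2*pos < -13 ==> j <= -1)).
Before a[2] := 3*n - 5: n + pos == mem[4] + 8 <==> (!(2*pos < -13 ==> j <= -1))
Before assert a[4] - 8 == 2 ==> tot + 2 < -9: (a[4] == 10 ==> tot < -11) && (n + pos == mem[4] + 8 <==> (!(2*pos < -13 ==> j <= -1)))
Before a[n + 1] := n + 1: (store(a, n + 1, n + 1)[4] == 10 ==> tot < -11) && (n + pos == mem[4] + 8 <==> (!(2*pos < -13 ==> j <= -1)))
Answer: WP = (store(a, n + 1, n + 1)[4] == 10 ==> tot < -11) && (n + pos == mem[4] + 8 <==> (!(2*pos < -13 ==> j <= -1)))


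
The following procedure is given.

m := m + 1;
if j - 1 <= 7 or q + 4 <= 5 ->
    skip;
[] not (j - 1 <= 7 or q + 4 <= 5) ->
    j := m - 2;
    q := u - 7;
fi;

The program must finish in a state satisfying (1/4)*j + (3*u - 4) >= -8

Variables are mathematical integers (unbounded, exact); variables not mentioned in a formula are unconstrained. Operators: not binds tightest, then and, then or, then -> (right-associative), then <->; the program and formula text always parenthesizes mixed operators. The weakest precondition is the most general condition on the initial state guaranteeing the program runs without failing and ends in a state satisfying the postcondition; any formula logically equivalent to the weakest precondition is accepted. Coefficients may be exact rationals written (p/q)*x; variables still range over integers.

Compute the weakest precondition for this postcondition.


Working backward. After the program, the postcondition (1/4)*j + (3*u - 4) >= -8 must hold; in canonical form it is (1/4)*j + 3*u >= -4.
Then branch requires (1/4)*j + 3*u >= -4; else branch requires (1/4)*m + 3*u >= -7/2.
Before the if: ((j <= 8 or q <= 1) -> (1/4)*j + 3*u >= -4) and ((not (j <= 8 or q <= 1)) -> (1/4)*m + 3*u >= -7/2)
Before m := m + 1: ((j <= 8 or q <= 1) -> (1/4)*j + 3*u >= -4) and ((not (j <= 8 or q <= 1)) -> (1/4)*m + 3*u >= -15/4)
Answer: WP = ((j <= 8 or q <= 1) -> (1/4)*j + 3*u >= -4) and ((not (j <= 8 or q <= 1)) -> (1/4)*m + 3*u >= -15/4)


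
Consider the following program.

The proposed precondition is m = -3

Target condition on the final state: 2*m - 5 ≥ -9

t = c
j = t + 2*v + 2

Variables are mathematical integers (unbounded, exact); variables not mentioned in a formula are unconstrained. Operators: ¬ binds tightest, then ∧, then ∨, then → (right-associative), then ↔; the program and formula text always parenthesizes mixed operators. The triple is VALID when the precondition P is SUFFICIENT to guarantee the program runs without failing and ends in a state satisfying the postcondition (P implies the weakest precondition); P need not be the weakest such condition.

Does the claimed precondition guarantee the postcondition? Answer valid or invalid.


Working backward. After the program, the postcondition 2*m - 5 ≥ -9 must hold; in canonical form it is 2*m ≥ -4.
Before j := t + 2*v + 2: 2*m ≥ -4
Before t := c: 2*m ≥ -4
The weakest precondition is 2*m ≥ -4.
Check whether m = -3 implies it.
Countermodel: at the initial state m = -3, the precondition holds but the weakest precondition fails.
Answer: invalid


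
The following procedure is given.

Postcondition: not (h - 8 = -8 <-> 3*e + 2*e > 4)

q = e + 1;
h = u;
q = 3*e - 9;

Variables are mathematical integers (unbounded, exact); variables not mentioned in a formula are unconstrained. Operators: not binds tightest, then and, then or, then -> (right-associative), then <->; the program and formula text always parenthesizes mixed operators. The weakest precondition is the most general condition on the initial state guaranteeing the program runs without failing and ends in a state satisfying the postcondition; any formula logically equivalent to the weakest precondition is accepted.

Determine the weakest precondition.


Working backward. After the program, the postcondition not (h - 8 = -8 <-> 3*e + 2*e > 4) must hold; in canonical form it is not (h = 0 <-> 5*e > 4).
Before q := 3*e - 9: not (h = 0 <-> 5*e > 4)
Before h := u: not (u = 0 <-> 5*e > 4)
Before q := e + 1: not (u = 0 <-> 5*e > 4)
Answer: WP = not (u = 0 <-> 5*e > 4)


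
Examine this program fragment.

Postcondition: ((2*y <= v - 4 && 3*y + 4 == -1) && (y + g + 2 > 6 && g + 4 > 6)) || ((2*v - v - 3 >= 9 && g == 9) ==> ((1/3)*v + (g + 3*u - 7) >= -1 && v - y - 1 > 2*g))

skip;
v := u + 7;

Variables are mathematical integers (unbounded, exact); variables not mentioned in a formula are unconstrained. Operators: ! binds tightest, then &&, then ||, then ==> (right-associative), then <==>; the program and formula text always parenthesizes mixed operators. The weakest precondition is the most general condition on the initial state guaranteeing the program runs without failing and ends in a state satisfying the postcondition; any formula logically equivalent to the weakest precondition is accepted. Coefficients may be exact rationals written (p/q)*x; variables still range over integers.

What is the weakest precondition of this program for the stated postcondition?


Working backward. After the program, the postcondition ((2*y <= v - 4 && 3*y + 4 == -1) && (y + g + 2 > 6 && g + 4 > 6)) || ((2*v - v - 3 >= 9 && g == 9) ==> ((1/3)*v + (g + 3*u - 7) >= -1 && v - y - 1 > 2*g)) must hold; in canonical form it is (2*y <= v - 4 && 3*y == -5 && g + y > 4 && g > 2) || ((v >= 12 && g == 9) ==> (g + 3*u + (1/3)*v >= 6 && v > 2*g + y + 1)).
Before v := u + 7: (2*y <= u + 3 && 3*y == -5 && g + y > 4 && g > 2) || ((u >= 5 && g == 9) ==> (g + (10/3)*u >= 11/3 && u > 2*g + y - 6))
Before skip: (2*y <= u + 3 && 3*y == -5 && g + y > 4 && g > 2) || ((u >= 5 && g == 9) ==> (g + (10/3)*u >= 11/3 && u > 2*g + y - 6))
Answer: WP = (2*y <= u + 3 && 3*y == -5 && g + y > 4 && g > 2) || ((u >= 5 && g == 9) ==> (g + (10/3)*u >= 11/3 && u > 2*g + y - 6))


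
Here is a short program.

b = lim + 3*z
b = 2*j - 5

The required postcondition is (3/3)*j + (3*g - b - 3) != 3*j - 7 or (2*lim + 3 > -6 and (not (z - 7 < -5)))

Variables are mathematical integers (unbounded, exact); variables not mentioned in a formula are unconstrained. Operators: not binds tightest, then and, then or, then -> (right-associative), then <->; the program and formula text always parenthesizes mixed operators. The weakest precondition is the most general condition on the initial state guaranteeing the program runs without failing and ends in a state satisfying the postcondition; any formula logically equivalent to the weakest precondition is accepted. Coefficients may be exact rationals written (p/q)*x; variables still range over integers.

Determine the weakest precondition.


Working backward. After the program, the postcondition (3/3)*j + (3*g - b - 3) != 3*j - 7 or (2*lim + 3 > -6 and (not (z - 7 < -5))) must hold; in canonical form it is 3*g != b + 2*j - 4 or (2*lim > -9 and (not (z < 2))).
Before b := 2*j - 5: 3*g != 4*j - 9 or (2*lim > -9 and (not (z < 2)))
Before b := lim + 3*z: 3*g != 4*j - 9 or (2*lim > -9 and (not (z < 2)))
Answer: WP = 3*g != 4*j - 9 or (2*lim > -9 and (not (z < 2)))


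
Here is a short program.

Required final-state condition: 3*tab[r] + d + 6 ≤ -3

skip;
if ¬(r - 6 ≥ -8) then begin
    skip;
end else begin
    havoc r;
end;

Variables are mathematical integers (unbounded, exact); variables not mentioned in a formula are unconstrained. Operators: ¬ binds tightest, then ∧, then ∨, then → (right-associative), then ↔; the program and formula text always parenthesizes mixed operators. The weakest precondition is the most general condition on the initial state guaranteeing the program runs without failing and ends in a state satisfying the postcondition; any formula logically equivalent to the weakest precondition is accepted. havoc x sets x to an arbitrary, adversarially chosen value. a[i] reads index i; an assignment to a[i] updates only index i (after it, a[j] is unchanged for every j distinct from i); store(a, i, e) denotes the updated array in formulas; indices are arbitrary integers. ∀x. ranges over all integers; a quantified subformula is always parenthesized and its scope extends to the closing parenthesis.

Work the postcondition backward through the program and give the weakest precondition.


Working backward. After the program, the postcondition 3*tab[r] + d + 6 ≤ -3 must hold; in canonical form it is 3*tab[r] + d ≤ -9.
Then branch requires 3*tab[r] + d ≤ -9; else branch requires ∀r_1. 3*tab[r_1] + d ≤ -9.
Before the if: ((¬(r ≥ -2)) → 3*tab[r] + d ≤ -9) ∧ (r ≥ -2 → (∀r_1. 3*tab[r_1] + d ≤ -9))
Before skip: ((¬(r ≥ -2)) → 3*tab[r] + d ≤ -9) ∧ (r ≥ -2 → (∀r_1. 3*tab[r_1] + d ≤ -9))
Answer: WP = ((¬(r ≥ -2)) → 3*tab[r] + d ≤ -9) ∧ (r ≥ -2 → (∀r_1. 3*tab[r_1] + d ≤ -9))


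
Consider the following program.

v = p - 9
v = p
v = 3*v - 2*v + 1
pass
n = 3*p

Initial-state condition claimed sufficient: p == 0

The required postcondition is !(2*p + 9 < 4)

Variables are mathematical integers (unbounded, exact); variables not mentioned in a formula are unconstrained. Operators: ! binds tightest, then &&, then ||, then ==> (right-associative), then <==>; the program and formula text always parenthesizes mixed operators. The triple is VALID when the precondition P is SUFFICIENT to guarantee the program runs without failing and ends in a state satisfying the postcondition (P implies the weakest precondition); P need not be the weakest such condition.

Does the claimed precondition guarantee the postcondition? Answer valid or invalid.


Working backward. After the program, the postcondition !(2*p + 9 < 4) must hold; in canonical form it is !(2*p < -5).
Before n := 3*p: !(2*p < -5)
Before skip: !(2*p < -5)
Before v := 3*v - 2*v + 1: !(2*p < -5)
Before v := p: !(2*p < -5)
Before v := p - 9: !(2*p < -5)
The weakest precondition is !(2*p < -5).
Check whether p == 0 implies it.
Every state satisfying the precondition satisfies the weakest precondition: the implication holds.
Answer: valid


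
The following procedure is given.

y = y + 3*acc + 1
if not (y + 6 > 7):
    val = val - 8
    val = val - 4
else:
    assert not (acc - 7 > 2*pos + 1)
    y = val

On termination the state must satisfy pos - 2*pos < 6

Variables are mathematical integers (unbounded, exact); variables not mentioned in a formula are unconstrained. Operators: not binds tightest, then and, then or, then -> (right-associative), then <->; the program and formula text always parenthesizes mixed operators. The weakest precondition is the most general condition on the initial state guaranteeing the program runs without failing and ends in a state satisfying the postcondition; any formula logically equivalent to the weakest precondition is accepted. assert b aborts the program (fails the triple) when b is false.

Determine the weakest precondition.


Working backward. After the program, the postcondition pos - 2*pos < 6 must hold; in canonical form it is pos > -6.
Then branch requires pos > -6; else branch requires (not (acc > 2*pos + 8)) and pos > -6.
Before the if: ((not (y > 1)) -> pos > -6) and (y > 1 -> ((not (acc > 2*pos + 8)) and pos > -6))
Before y := y + 3*acc + 1: ((not (3*acc + y > 0)) -> pos > -6) and (3*acc + y > 0 -> ((not (acc > 2*pos + 8)) and pos > -6))
Answer: WP = ((not (3*acc + y > 0)) -> pos > -6) and (3*acc + y > 0 -> ((not (acc > 2*pos + 8)) and pos > -6))
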